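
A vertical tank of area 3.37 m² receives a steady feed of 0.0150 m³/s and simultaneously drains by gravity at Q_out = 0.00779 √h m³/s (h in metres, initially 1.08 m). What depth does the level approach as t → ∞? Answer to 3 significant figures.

3.71 m

A dh/dt = Q_in − 0.00779 √h. Steady state requires inflow = outflow:
Q_in = 0.00779 √h_ss ⇒ √h_ss = 0.0150/0.00779 = 1.9255.
h_ss = 1.9255² = 3.7077 m. (Since h₀ = 1.08 m < h_ss, the level will rise toward this value.)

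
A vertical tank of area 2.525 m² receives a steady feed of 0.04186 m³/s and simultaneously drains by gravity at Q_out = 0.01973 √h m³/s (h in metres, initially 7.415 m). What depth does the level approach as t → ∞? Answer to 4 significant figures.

4.501 m

A dh/dt = Q_in − 0.01973 √h. Steady state requires inflow = outflow:
Q_in = 0.01973 √h_ss ⇒ √h_ss = 0.04186/0.01973 = 2.12164.
h_ss = 2.12164² = 4.50137 m. (Since h₀ = 7.415 m > h_ss, the level will fall toward this value.)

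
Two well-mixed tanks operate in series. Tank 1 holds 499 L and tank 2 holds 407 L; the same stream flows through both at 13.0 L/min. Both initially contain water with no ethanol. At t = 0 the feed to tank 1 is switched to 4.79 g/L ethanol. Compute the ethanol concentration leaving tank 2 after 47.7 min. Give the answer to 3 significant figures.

1.91 g/L

Species balance on tank i: dCᵢ/dt = (Cᵢ₋₁ − Cᵢ)/τᵢ with τᵢ = Vᵢ/Q.
τ₁ = 499/13.0 = 38.385 min; τ₂ = 407/13.0 = 31.308 min.
Tank 1: C₁ = C_in(1 − e^(−t/τ₁)). Tank 2 (τ₁ ≠ τ₂): C₂ = C_in[1 − (τ₁ e^(−t/τ₁) − τ₂ e^(−t/τ₂))/(τ₁ − τ₂)].
At t = 47.7: e^(−t/τ₁) = 0.28861, e^(−t/τ₂) = 0.21793.
C₂ = 4.79·[1 − (38.385·0.28861 − 31.308·0.21793)/(7.0769)] = 4.79·0.39871 = 1.9098 g/L.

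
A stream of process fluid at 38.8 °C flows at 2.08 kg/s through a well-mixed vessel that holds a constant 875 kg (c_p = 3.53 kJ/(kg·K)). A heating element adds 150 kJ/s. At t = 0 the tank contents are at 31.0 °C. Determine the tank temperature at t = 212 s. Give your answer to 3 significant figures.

42.2 °C

Heat balance on the well-mixed liquid: M c_p dT/dt = ṁ c_p (T_in − T) + 150.
Rearrange: dT/dt = (T_ss − T)/τ with τ = M/ṁ = 420.67 s and T_ss = T_in + Q̇/(ṁ c_p) = 59.229 °C.
This is linear first-order; T(t) = T_ss + (T₀ − T_ss) e^(−t/τ).
T(212) = 59.229 + (-28.229)·e^(−212/420.67) = 59.229 + (-28.229)·0.60414 = 42.175 °C.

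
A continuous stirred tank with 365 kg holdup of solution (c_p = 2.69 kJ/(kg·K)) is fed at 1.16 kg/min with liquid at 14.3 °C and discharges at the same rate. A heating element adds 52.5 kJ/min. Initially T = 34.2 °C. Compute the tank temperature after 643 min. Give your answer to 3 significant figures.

First-law balance (no shaft work): M c_p dT/dt = ṁ c_p (T_in − T) + 52.5.
Rearrange: dT/dt = (T_ss − T)/τ with τ = M/ṁ = 314.66 min and T_ss = T_in + Q̇/(ṁ c_p) = 31.125 °C.
T approaches T_ss exponentially: T(t) = T_ss + (T₀ − T_ss) e^(−t/τ).
T(643) = 31.125 + (3.0752)·e^(−643/314.66) = 31.125 + (3.0752)·0.12957 = 31.523 °C.

31.5 °C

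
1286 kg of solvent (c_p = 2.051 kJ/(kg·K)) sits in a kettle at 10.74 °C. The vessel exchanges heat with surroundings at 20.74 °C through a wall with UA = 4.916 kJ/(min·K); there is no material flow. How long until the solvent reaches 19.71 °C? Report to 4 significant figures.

1220 min

Heat balance on the well-mixed liquid: M c_p dT/dt = −UA(T − T_amb).
τ = M c_p/UA = 536.531 min; T_ss = T_amb = 20.7400 °C.
T(t) = T_ss + (T₀ − T_ss)e^(−t/τ); set T = 19.71:
t = −τ ln[(T − T_ss)/(T₀ − T_ss)] = −536.531 · ln(0.103000) = 1219.55 min.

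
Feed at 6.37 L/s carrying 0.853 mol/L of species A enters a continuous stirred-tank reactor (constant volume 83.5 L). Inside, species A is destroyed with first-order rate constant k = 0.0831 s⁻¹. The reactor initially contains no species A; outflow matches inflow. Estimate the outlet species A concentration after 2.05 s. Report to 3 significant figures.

Accumulation = in − out − consumed: V dC/dt = Q C_in − Q C − k V C.
dC/dt = (Q/V) C_in − (Q/V + k) C; effective rate a = Q/V + k = 0.076287 + 0.0831 = 0.15939 s⁻¹.
C_ss = Q C_in/(Q + kV) = 0.40827 mol/L; C(t) = C_ss + (C₀ − C_ss) e^(−a t).
C(2.05) = 0.40827 + (-0.40827)·e^(−0.15939·2.05) = 0.40827 + (-0.40827)·0.72127 = 0.11380 mol/L.

0.114 mol/L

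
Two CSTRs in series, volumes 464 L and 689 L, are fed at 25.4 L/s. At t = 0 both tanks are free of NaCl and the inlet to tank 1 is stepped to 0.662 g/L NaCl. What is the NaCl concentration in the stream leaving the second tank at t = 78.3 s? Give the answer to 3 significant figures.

0.568 g/L

Species balance on tank i: dCᵢ/dt = (Cᵢ₋₁ − Cᵢ)/τᵢ with τᵢ = Vᵢ/Q.
τ₁ = 464/25.4 = 18.268 s; τ₂ = 689/25.4 = 27.126 s.
Solving the cascade with C₁(0)=C₂(0)=0 gives C₂(t) = C_in[1 − (τ₁ e^(−t/τ₁) − τ₂ e^(−t/τ₂))/(τ₁ − τ₂)].
At t = 78.3: e^(−t/τ₁) = 0.013756, e^(−t/τ₂) = 0.055769.
C₂ = 0.662·[1 − (18.268·0.013756 − 27.126·0.055769)/(-8.8583)] = 0.662·0.85759 = 0.56773 g/L.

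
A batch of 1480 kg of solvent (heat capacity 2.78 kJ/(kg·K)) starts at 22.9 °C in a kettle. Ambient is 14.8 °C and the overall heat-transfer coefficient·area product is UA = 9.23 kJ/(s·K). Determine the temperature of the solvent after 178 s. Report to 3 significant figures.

M c_p dT/dt = −UA(T − T_amb).
dT/dt = (T_ss − T)/τ with T_ss = T_amb = 14.800 °C, τ = M c_p/UA = 1480·2.78/9.23 = 445.76 s.
Solution: T(t) = T_ss + (T₀ − T_ss) e^(−t/τ).
T(178) = 14.800 + (8.1000)·0.67078 = 20.233 °C.

20.2 °C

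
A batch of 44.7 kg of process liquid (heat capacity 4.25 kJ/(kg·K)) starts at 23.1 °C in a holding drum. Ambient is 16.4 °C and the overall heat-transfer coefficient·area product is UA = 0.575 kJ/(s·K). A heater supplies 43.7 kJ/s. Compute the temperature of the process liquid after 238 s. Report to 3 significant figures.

58.7 °C

M c_p dT/dt = −UA(T − T_amb) + Q̇.
dT/dt = (T_ss − T)/τ with T_ss = T_amb + Q̇/UA = 16.4 + 43.7/0.575 = 92.400 °C, τ = M c_p/UA = 44.7·4.25/0.575 = 330.39 s.
This is linear first-order; T(t) = T_ss + (T₀ − T_ss) e^(−t/τ).
T(238) = 92.400 + (-69.300)·0.48658 = 58.680 °C.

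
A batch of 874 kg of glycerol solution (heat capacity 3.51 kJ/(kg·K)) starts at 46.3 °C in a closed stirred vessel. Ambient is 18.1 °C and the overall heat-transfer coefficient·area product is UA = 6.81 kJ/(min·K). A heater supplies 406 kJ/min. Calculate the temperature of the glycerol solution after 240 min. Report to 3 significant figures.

59.3 °C

M c_p dT/dt = −UA(T − T_amb) + Q̇.
dT/dt = (T_ss − T)/τ with T_ss = T_amb + Q̇/UA = 18.1 + 406/6.81 = 77.718 °C, τ = M c_p/UA = 874·3.51/6.81 = 450.48 min.
This is linear first-order; T(t) = T_ss + (T₀ − T_ss) e^(−t/τ).
T(240) = 77.718 + (-31.418)·0.58698 = 59.276 °C.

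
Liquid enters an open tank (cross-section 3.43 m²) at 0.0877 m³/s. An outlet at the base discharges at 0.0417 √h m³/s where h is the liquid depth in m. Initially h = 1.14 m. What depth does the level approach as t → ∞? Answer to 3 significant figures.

Level balance: A dh/dt = 0.0877 − 0.0417 √h. Setting dh/dt = 0:
Q_in = 0.0417 √h_ss ⇒ √h_ss = 0.0877/0.0417 = 2.1031.
h_ss = 2.1031² = 4.4231 m. (Since h₀ = 1.14 m < h_ss, the level will rise toward this value.)

4.42 m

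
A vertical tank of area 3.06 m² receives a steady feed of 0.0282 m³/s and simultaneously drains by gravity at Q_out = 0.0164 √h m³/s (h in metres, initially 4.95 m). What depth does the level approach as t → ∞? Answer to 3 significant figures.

2.96 m

Mass balance (ρ constant): A dh/dt = Q_in − 0.0164 √h. At steady state dh/dt = 0:
Q_in = 0.0164 √h_ss ⇒ √h_ss = 0.0282/0.0164 = 1.7195.
h_ss = 1.7195² = 2.9567 m. (Since h₀ = 4.95 m > h_ss, the level will fall toward this value.)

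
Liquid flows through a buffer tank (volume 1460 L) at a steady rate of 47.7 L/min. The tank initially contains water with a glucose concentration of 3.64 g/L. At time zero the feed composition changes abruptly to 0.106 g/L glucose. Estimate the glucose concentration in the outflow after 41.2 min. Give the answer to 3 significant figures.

Unsteady species balance (constant V, well mixed): V dC/dt = Q(C_in − C).
So dC/dt = (C_in − C)/τ with τ = V/Q = 1460/47.7 = 30.608 min.
Integrating: C(t) = C_in + (C₀ − C_in) e^(−t/τ).
C(41.2) = 0.106 + (3.64 − 0.106)·e^(−41.2/30.608) = 0.106 + (3.5340)·0.26027 = 1.0258 g/L.

1.03 g/L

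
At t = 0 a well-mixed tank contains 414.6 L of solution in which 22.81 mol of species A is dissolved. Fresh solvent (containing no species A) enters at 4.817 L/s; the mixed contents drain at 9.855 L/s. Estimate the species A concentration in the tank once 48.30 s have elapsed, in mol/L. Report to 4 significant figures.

0.02363 mol/L

Let m(t) be the amount of species A. Volume: V(t) = V₀ + (Q_in − Q_out) t = 414.6 − 5.03800 t; V(48.30) = 171.265 L.
Solute balance: dm/dt = 0 − Q_out C = −Q_out m/V(t).
dm/m = −Q_out dt/(V₀ − 5.03800 t); integrating gives ln(m/m₀) = −(Q_out/(Q_in−Q_out)) ln(V/V₀).
m = m₀ (V₀/V)^(Q_out/(Q_in−Q_out)) = 22.81 × (414.6/171.265)^(-1.95613) = 4.04618 mol.
C = m/V = 4.04618/171.265 = 0.0236253 mol/L.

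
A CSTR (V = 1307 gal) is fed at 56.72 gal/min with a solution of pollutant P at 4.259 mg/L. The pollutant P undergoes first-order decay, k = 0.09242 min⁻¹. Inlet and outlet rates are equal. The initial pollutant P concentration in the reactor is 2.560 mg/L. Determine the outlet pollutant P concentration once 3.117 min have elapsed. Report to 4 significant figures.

V dC/dt = Q(C_in − C) − k V C.
This is linear with rate a = Q/V + k = 0.135817 min⁻¹.
C_ss = Q C_in/(Q + kV) = 1.36086 mg/L; C(t) = C_ss + (C₀ − C_ss) e^(−a t).
C(3.117) = 1.36086 + (1.19914)·e^(−0.135817·3.117) = 1.36086 + (1.19914)·0.654855 = 2.14612 mg/L.

2.146 mg/L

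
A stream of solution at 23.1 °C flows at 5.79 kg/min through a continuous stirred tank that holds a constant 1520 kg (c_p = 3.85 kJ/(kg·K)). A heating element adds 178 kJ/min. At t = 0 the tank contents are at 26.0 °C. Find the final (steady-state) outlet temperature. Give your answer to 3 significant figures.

M c_p dT/dt = ṁ c_p (T_in − T) + Q̇.
At steady state dT/dt = 0 ⇒ T_ss = T_in + Q̇/(ṁ c_p) = 23.1 + 178/(5.79·3.85) = 31.085 °C.

31.1 °C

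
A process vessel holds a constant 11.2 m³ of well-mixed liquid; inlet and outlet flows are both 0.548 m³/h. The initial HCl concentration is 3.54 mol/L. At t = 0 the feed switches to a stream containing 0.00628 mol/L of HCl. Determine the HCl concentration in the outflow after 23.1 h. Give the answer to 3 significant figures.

Transient balance on the dissolved component: V dC/dt = Q(C_in − C).
So dC/dt = (C_in − C)/τ with τ = V/Q = 11.2/0.548 = 20.438 h.
Solution: C(t) = C_in + (C₀ − C_in) e^(−t/τ).
C(23.1) = 0.00628 + (3.54 − 0.00628)·e^(−23.1/20.438) = 0.00628 + (3.5337)·0.32295 = 1.1475 mol/L.

1.15 mol/L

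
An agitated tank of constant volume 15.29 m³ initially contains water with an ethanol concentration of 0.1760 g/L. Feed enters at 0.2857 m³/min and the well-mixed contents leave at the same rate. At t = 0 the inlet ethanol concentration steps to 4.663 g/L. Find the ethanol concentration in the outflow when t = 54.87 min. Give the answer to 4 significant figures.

3.054 g/L

Species balance on the tank: V dC/dt = Q(C_in − C).
Time constant τ = V/Q = 15.29/0.2857 = 53.5177 min.
This is linear first-order; C(t) = C_in + (C₀ − C_in) e^(−t/τ).
C(54.87) = 4.663 + (0.1760 − 4.663)·e^(−54.87/53.5177) = 4.663 + (-4.48700)·0.358700 = 3.05351 g/L.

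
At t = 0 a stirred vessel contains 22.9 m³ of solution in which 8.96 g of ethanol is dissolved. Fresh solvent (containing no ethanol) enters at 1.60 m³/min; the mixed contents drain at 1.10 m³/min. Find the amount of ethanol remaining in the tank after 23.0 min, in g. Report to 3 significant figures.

3.66 g

Let m(t) be the amount of ethanol. Volume: V(t) = V₀ + (Q_in − Q_out) t = 22.9 + 0.50000 t; V(23.0) = 34.400 m³.
Species balance (pure solvent in): dm/dt = −Q_out · m/V(t).
Separate: dm/m = −Q_out dt/V(t) ⇒ ln(m/m₀) = −(Q_out/(Q_in−Q_out)) ln(V/V₀).
m = m₀ (V₀/V)^(Q_out/(Q_in−Q_out)) = 8.96 × (22.9/34.400)^(2.2000) = 3.6603 g.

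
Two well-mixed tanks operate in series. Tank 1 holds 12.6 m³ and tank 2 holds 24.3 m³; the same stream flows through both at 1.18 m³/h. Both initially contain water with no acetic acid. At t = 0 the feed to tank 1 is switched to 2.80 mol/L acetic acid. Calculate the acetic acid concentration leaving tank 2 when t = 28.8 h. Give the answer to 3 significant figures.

1.57 mol/L

Time constants: τᵢ = Vᵢ/Q for each well-mixed tank.
τ₁ = 12.6/1.18 = 10.678 h; τ₂ = 24.3/1.18 = 20.593 h.
Tank 1: C₁ = C_in(1 − e^(−t/τ₁)). Tank 2 (τ₁ ≠ τ₂): C₂ = C_in[1 − (τ₁ e^(−t/τ₁) − τ₂ e^(−t/τ₂))/(τ₁ − τ₂)].
At t = 28.8: e^(−t/τ₁) = 0.067398, e^(−t/τ₂) = 0.24696.
C₂ = 2.80·[1 − (10.678·0.067398 − 20.593·0.24696)/(-9.9153)] = 2.80·0.55966 = 1.5670 mol/L.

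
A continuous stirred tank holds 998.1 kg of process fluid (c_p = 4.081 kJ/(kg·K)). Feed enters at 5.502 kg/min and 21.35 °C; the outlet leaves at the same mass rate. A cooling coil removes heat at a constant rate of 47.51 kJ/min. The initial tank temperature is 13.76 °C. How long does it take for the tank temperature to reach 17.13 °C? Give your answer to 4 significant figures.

173.5 min

M c_p dT/dt = ṁ c_p (T_in − T) − Q̇.
τ = M/ṁ = 181.407 min; T_ss = T_in − Q̇/(ṁ c_p) = 19.2341 °C.
T(t) = T_ss + (T₀ − T_ss) e^(−t/τ). Set T = 17.13:
e^(−t/τ) = (17.13 − 19.2341)/(13.76 − 19.2341) = 0.384372
t = −181.407 · ln(0.384372) = 173.451 min.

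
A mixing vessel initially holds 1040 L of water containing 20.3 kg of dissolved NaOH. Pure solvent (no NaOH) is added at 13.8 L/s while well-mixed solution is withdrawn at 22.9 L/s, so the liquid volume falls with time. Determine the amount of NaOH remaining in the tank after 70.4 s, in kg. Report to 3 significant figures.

1.83 kg

Total volume: dV/dt = Q_in − Q_out = -9.1000 L/s, so V(t) = 1040 − 9.1000 t and V(70.4) = 399.36 L.
No NaOH enters, so dm/dt = −Q_out · (m/V).
dm/m = −Q_out dt/(V₀ − 9.1000 t); integrating gives ln(m/m₀) = −(Q_out/(Q_in−Q_out)) ln(V/V₀).
m = m₀ (V₀/V)^(Q_out/(Q_in−Q_out)) = 20.3 × (1040/399.36)^(-2.5165) = 1.8259 kg.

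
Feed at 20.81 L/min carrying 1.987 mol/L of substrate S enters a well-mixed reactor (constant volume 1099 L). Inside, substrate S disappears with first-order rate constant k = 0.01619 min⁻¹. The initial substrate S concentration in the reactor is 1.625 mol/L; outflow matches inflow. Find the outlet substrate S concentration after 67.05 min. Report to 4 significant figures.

1.124 mol/L

V dC/dt = Q(C_in − C) − k V C.
dC/dt = (Q/V) C_in − (Q/V + k) C; effective rate a = Q/V + k = 0.0189354 + 0.01619 = 0.0351254 min⁻¹.
C_ss = Q C_in/(Q + kV) = 1.07115 mol/L; C(t) = C_ss + (C₀ − C_ss) e^(−a t).
C(67.05) = 1.07115 + (0.553848)·e^(−0.0351254·67.05) = 1.07115 + (0.553848)·0.0948785 = 1.12370 mol/L.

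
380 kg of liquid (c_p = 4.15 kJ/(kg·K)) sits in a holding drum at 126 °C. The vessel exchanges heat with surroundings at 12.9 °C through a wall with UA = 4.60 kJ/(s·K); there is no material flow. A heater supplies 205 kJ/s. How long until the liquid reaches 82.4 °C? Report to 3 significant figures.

First-law balance (no shaft work): M c_p dT/dt = −UA(T − T_amb) + Q̇.
τ = M c_p/UA = 342.83 s; T_ss = T_amb + Q̇/UA = 12.9 + 205/4.60 = 57.465 °C.
T(t) = T_ss + (T₀ − T_ss)e^(−t/τ); set T = 82.4:
t = −τ ln[(T − T_ss)/(T₀ − T_ss)] = −342.83 · ln(0.36383) = 346.62 s.

347 s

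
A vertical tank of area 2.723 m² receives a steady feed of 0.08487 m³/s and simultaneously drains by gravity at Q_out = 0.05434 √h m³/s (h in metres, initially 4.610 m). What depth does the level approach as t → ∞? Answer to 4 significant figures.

A dh/dt = Q_in − 0.05434 √h. Steady state requires inflow = outflow:
Q_in = 0.05434 √h_ss ⇒ √h_ss = 0.08487/0.05434 = 1.56183.
h_ss = 1.56183² = 2.43932 m. (Since h₀ = 4.610 m > h_ss, the level will fall toward this value.)

2.439 m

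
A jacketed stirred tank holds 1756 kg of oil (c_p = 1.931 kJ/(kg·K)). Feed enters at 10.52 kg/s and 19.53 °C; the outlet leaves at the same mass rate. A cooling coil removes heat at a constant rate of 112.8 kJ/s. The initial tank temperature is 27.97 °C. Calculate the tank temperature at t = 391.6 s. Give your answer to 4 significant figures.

15.32 °C

M c_p dT/dt = ṁ c_p (T_in − T) − Q̇.
τ = M/ṁ = 166.920 s; T_ss = T_in − Q̇/(ṁ c_p) = 19.53 − 112.8/(10.52·1.931) = 13.9772 °C.
This is linear first-order; T(t) = T_ss + (T₀ − T_ss) e^(−t/τ).
T(391.6) = 13.9772 + (13.9928)·e^(−391.6/166.920) = 13.9772 + (13.9928)·0.0957483 = 15.3170 °C.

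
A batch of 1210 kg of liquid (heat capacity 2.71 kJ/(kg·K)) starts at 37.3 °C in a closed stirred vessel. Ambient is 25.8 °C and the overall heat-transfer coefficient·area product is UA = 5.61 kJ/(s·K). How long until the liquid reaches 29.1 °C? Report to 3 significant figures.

730 s

Heat balance on the well-mixed liquid: M c_p dT/dt = −UA(T − T_amb).
τ = M c_p/UA = 584.51 s; T_ss = T_amb = 25.800 °C.
T(t) = T_ss + (T₀ − T_ss)e^(−t/τ); set T = 29.1:
t = −τ ln[(T − T_ss)/(T₀ − T_ss)] = −584.51 · ln(0.28696) = 729.72 s.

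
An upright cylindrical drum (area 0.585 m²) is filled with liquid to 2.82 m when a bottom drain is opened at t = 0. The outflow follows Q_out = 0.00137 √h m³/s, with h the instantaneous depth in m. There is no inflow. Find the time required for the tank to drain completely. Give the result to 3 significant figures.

1430 s

With no inflow, A dh/dt = −0.00137 √h.
This is separable: 2 d(√h)/dt = −0.00137/A, so √h = √h₀ − (0.00137/(2A)) t.
Set h = 0: 2√h₀ = (0.00137/A) t_empty ⇒ t_empty = 2A√h₀/0.00137.
t_empty = 2·0.585·√2.82/0.00137 = 1.1700·1.6793/0.00137 = 1434.1 s.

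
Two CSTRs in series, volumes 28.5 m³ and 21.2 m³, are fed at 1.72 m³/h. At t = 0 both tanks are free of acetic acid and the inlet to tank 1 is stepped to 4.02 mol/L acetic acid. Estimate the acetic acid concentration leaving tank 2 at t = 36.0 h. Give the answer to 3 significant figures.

2.86 mol/L

Species balance on tank i: dCᵢ/dt = (Cᵢ₋₁ − Cᵢ)/τᵢ with τᵢ = Vᵢ/Q.
τ₁ = 28.5/1.72 = 16.570 h; τ₂ = 21.2/1.72 = 12.326 h.
Solving the cascade with C₁(0)=C₂(0)=0 gives C₂(t) = C_in[1 − (τ₁ e^(−t/τ₁) − τ₂ e^(−t/τ₂))/(τ₁ − τ₂)].
At t = 36.0: e^(−t/τ₁) = 0.11388, e^(−t/τ₂) = 0.053893.
C₂ = 4.02·[1 − (16.570·0.11388 − 12.326·0.053893)/(4.2442)] = 4.02·0.71192 = 2.8619 mol/L.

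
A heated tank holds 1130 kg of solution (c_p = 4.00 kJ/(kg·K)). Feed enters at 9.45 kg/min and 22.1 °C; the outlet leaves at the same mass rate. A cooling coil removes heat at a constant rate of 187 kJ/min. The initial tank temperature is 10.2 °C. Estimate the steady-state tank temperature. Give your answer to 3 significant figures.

Energy balance: M c_p dT/dt = ṁ c_p (T_in − T) − 187.
At steady state dT/dt = 0 ⇒ T_ss = T_in − Q̇/(ṁ c_p) = 22.1 − 187/(9.45·4.00) = 17.153 °C.

17.2 °C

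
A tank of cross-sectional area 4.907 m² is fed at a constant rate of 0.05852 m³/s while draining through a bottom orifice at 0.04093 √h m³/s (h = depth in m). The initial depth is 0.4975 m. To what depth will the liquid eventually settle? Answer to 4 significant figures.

A dh/dt = Q_in − 0.04093 √h. Steady state requires inflow = outflow:
Q_in = 0.04093 √h_ss ⇒ √h_ss = 0.05852/0.04093 = 1.42976.
h_ss = 1.42976² = 2.04421 m. (Since h₀ = 0.4975 m < h_ss, the level will rise toward this value.)

2.044 m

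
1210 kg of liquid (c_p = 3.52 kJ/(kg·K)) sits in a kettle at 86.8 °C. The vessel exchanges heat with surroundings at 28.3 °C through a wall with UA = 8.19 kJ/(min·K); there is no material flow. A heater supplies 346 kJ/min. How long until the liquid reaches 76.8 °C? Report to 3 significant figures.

497 min

Lumped-capacitance energy balance: M c_p dT/dt = UA(T_amb − T) + Q̇.
τ = M c_p/UA = 520.05 min; T_ss = T_amb + Q̇/UA = 28.3 + 346/8.19 = 70.547 °C.
T(t) = T_ss + (T₀ − T_ss)e^(−t/τ); set T = 76.8:
t = −τ ln[(T − T_ss)/(T₀ − T_ss)] = −520.05 · ln(0.38474) = 496.74 min.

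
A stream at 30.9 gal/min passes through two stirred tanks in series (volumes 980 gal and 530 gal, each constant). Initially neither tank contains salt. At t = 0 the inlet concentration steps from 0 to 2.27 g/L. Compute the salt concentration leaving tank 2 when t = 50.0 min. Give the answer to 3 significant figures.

Each tank obeys Vᵢ dCᵢ/dt = Q(Cᵢ₋₁ − Cᵢ), so τᵢ = Vᵢ/Q.
τ₁ = 980/30.9 = 31.715 min; τ₂ = 530/30.9 = 17.152 min.
Solving the cascade with C₁(0)=C₂(0)=0 gives C₂(t) = C_in[1 − (τ₁ e^(−t/τ₁) − τ₂ e^(−t/τ₂))/(τ₁ − τ₂)].
At t = 50.0: e^(−t/τ₁) = 0.20669, e^(−t/τ₂) = 0.054199.
C₂ = 2.27·[1 − (31.715·0.20669 − 17.152·0.054199)/(14.563)] = 2.27·0.61371 = 1.3931 g/L.

1.39 g/L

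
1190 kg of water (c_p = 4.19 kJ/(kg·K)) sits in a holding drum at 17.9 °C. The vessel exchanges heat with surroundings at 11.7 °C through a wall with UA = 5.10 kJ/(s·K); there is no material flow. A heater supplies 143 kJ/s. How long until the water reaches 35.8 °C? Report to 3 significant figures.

1670 s

Lumped-capacitance energy balance: M c_p dT/dt = UA(T_amb − T) + Q̇.
τ = M c_p/UA = 977.67 s; T_ss = T_amb + Q̇/UA = 11.7 + 143/5.10 = 39.739 °C.
T(t) = T_ss + (T₀ − T_ss)e^(−t/τ); set T = 35.8:
t = −τ ln[(T − T_ss)/(T₀ − T_ss)] = −977.67 · ln(0.18037) = 1674.5 s.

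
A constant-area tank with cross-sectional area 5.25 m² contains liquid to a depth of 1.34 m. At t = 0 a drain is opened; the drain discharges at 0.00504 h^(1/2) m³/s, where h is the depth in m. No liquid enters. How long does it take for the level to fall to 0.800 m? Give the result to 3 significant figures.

548 s

Accumulation of liquid (constant cross-section A): A dh/dt = −0.00504 √h.
Separate and integrate: 2(√h − √h₀) = −(0.00504/A) t.
t = 2A(√h₀ − √h)/0.00504 = 2·5.25·(√1.34 − √0.800)/0.00504
  = 10.500 × (1.1576 − 0.89443) / 0.00504 = 548.24 s.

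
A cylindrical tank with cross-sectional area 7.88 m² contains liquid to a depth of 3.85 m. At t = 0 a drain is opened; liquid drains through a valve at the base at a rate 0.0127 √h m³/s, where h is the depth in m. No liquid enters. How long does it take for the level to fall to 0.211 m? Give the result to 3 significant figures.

With no inflow, A dh/dt = −0.0127 √h.
This is separable: 2 d(√h)/dt = −0.0127/A, so √h = √h₀ − (0.0127/(2A)) t.
t = 2A(√h₀ − √h)/0.0127 = 2·7.88·(√3.85 − √0.211)/0.0127
  = 15.760 × (1.9621 − 0.45935) / 0.0127 = 1864.9 s.

1860 s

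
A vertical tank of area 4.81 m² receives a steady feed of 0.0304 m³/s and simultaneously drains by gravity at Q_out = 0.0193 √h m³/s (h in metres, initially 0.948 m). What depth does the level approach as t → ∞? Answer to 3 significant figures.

Level balance: A dh/dt = 0.0304 − 0.0193 √h. Setting dh/dt = 0:
Q_in = 0.0193 √h_ss ⇒ √h_ss = 0.0304/0.0193 = 1.5751.
h_ss = 1.5751² = 2.4810 m. (Since h₀ = 0.948 m < h_ss, the level will rise toward this value.)

2.48 m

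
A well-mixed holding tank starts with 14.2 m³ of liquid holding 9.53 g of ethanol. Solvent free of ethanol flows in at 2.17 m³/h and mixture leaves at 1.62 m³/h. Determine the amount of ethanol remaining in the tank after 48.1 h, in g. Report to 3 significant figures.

0.430 g

Total volume: dV/dt = Q_in − Q_out = 0.55000 m³/h, so V(t) = 14.2 + 0.55000 t and V(48.1) = 40.655 m³.
Species balance (pure solvent in): dm/dt = −Q_out · m/V(t).
Separate: dm/m = −Q_out dt/V(t) ⇒ ln(m/m₀) = −(Q_out/(Q_in−Q_out)) ln(V/V₀).
m = m₀ (V₀/V)^(Q_out/(Q_in−Q_out)) = 9.53 × (14.2/40.655)^(2.9455) = 0.43006 g.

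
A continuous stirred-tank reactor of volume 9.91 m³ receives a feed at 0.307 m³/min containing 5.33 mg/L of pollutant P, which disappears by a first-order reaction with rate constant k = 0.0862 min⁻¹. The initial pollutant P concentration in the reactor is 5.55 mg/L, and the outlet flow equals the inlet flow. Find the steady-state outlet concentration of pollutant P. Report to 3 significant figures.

1.41 mg/L

Species balance: V dC/dt = Q C_in − Q C − k V C.
Steady state (dC/dt = 0): C_ss = Q C_in/(Q + kV) = C_in/(1 + kV/Q).
C_ss = 0.307·5.33/(0.307 + 0.0862·9.91) = 1.6363/1.1612 = 1.4091 mg/L.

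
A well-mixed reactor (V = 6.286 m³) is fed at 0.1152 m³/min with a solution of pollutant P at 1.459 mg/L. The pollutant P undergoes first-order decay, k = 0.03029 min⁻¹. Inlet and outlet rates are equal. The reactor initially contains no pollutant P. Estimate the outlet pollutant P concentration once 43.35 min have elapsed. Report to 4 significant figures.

Accumulation = in − out − consumed: V dC/dt = Q C_in − Q C − k V C.
This is linear with rate a = Q/V + k = 0.0486164 min⁻¹.
C_ss = Q C_in/(Q + kV) = 0.549984 mg/L; C(t) = C_ss + (C₀ − C_ss) e^(−a t).
C(43.35) = 0.549984 + (-0.549984)·e^(−0.0486164·43.35) = 0.549984 + (-0.549984)·0.121539 = 0.483140 mg/L.

0.4831 mg/L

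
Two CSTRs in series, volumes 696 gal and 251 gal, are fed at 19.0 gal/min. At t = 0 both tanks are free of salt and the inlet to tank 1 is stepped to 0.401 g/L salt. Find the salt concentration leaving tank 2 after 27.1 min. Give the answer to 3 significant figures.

0.131 g/L

Species balance on tank i: dCᵢ/dt = (Cᵢ₋₁ − Cᵢ)/τᵢ with τᵢ = Vᵢ/Q.
τ₁ = 696/19.0 = 36.632 min; τ₂ = 251/19.0 = 13.211 min.
Tank 1: C₁ = C_in(1 − e^(−t/τ₁)). Tank 2 (τ₁ ≠ τ₂): C₂ = C_in[1 − (τ₁ e^(−t/τ₁) − τ₂ e^(−t/τ₂))/(τ₁ − τ₂)].
At t = 27.1: e^(−t/τ₁) = 0.47721, e^(−t/τ₂) = 0.12856.
C₂ = 0.401·[1 − (36.632·0.47721 − 13.211·0.12856)/(23.421)] = 0.401·0.32613 = 0.13078 g/L.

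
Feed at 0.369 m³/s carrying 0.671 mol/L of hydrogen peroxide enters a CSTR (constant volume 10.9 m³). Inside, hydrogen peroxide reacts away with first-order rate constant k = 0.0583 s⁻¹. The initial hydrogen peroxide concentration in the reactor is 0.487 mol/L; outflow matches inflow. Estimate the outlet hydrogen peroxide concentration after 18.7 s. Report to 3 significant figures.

0.289 mol/L

V dC/dt = Q(C_in − C) − k V C.
dC/dt = (Q/V) C_in − (Q/V + k) C; effective rate a = Q/V + k = 0.033853 + 0.0583 = 0.092153 s⁻¹.
C_ss = Q C_in/(Q + kV) = 0.24650 mol/L; C(t) = C_ss + (C₀ − C_ss) e^(−a t).
C(18.7) = 0.24650 + (0.24050)·e^(−0.092153·18.7) = 0.24650 + (0.24050)·0.17848 = 0.28942 mol/L.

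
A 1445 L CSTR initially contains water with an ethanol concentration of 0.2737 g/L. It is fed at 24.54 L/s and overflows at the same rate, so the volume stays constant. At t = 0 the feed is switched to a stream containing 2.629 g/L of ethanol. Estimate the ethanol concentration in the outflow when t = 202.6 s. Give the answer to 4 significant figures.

Species balance on the tank: V dC/dt = Q(C_in − C).
Time constant τ = V/Q = 1445/24.54 = 58.8835 s.
C approaches C_in exponentially: C(t) = C_in + (C₀ − C_in) e^(−t/τ).
C(202.6) = 2.629 + (0.2737 − 2.629)·e^(−202.6/58.8835) = 2.629 + (-2.35530)·0.0320424 = 2.55353 g/L.

2.554 g/L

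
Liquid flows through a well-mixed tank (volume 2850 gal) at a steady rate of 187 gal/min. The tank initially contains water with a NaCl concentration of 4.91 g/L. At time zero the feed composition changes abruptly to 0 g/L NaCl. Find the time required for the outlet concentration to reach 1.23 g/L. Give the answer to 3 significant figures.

21.1 min

Transient balance on the dissolved component: V dC/dt = Q(C_in − C), so τ = V/Q = 15.241 min.
C(t) = C_in + (C₀ − C_in) e^(−t/τ). Set C = 1.23 and solve for t:
e^(−t/τ) = (C − C_in)/(C₀ − C_in) = (1.23 − 0)/(4.91 − 0) = 0.25051
t = −τ ln(…) = 15.241 × 1.3843 = 21.097 min.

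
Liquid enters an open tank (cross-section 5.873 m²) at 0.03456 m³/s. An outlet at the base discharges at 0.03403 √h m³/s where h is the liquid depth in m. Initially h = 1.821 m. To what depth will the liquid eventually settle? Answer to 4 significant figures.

1.031 m

Mass balance (ρ constant): A dh/dt = Q_in − 0.03403 √h. At steady state dh/dt = 0:
Q_in = 0.03403 √h_ss ⇒ √h_ss = 0.03456/0.03403 = 1.01557.
h_ss = 1.01557² = 1.03139 m. (Since h₀ = 1.821 m > h_ss, the level will fall toward this value.)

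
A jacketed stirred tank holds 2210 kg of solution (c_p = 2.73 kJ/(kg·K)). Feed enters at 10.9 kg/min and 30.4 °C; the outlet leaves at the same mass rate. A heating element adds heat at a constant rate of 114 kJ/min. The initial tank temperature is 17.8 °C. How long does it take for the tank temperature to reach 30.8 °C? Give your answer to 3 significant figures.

318 min

M c_p dT/dt = ṁ c_p (T_in − T) + Q̇.
τ = M/ṁ = 202.75 min; T_ss = T_in + Q̇/(ṁ c_p) = 34.231 °C.
T(t) = T_ss + (T₀ − T_ss) e^(−t/τ). Set T = 30.8:
e^(−t/τ) = (30.8 − 34.231)/(17.8 − 34.231) = 0.20881
t = −202.75 · ln(0.20881) = 317.57 min.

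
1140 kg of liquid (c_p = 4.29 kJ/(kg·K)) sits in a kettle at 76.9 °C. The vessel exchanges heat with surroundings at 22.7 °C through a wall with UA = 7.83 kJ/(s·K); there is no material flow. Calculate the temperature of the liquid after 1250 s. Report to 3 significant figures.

30.0 °C

Lumped-capacitance energy balance: M c_p dT/dt = UA(T_amb − T).
dT/dt = (T_ss − T)/τ with T_ss = T_amb = 22.700 °C, τ = M c_p/UA = 1140·4.29/7.83 = 624.60 s.
T approaches T_ss exponentially: T(t) = T_ss + (T₀ − T_ss) e^(−t/τ).
T(1250) = 22.700 + (54.200)·0.13516 = 30.026 °C.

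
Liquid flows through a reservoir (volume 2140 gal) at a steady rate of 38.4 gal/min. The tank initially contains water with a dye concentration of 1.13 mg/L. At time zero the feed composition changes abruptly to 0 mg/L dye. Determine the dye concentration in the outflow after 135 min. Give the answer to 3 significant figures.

0.100 mg/L

Mass balance on the solute (V constant): V dC/dt = Q(C_in − C).
So dC/dt = (C_in − C)/τ with τ = V/Q = 2140/38.4 = 55.729 min.
C approaches C_in exponentially: C(t) = C_in + (C₀ − C_in) e^(−t/τ).
C(135) = 0 + (1.13 − 0)·e^(−135/55.729) = 0 + (1.1300)·0.088706 = 0.10024 mg/L.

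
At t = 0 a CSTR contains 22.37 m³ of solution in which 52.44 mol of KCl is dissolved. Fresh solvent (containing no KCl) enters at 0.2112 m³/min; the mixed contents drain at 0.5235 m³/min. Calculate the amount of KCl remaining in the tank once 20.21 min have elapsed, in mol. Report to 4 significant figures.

30.08 mol

Let m(t) be the amount of KCl. Volume: V(t) = V₀ + (Q_in − Q_out) t = 22.37 − 0.312300 t; V(20.21) = 16.0584 m³.
Solute balance: dm/dt = 0 − Q_out C = −Q_out m/V(t).
dm/m = −Q_out dt/(V₀ − 0.312300 t); integrating gives ln(m/m₀) = −(Q_out/(Q_in−Q_out)) ln(V/V₀).
m = m₀ (V₀/V)^(Q_out/(Q_in−Q_out)) = 52.44 × (22.37/16.0584)^(-1.67627) = 30.0844 mol.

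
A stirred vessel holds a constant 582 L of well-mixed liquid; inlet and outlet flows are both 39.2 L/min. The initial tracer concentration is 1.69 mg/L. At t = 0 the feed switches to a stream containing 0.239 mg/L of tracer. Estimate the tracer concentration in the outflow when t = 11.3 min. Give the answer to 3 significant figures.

Transient balance on the dissolved component: V dC/dt = Q(C_in − C).
Time constant τ = V/Q = 582/39.2 = 14.847 min.
Integrating: C(t) = C_in + (C₀ − C_in) e^(−t/τ).
C(11.3) = 0.239 + (1.69 − 0.239)·e^(−11.3/14.847) = 0.239 + (1.4510)·0.46715 = 0.91684 mg/L.

0.917 mg/L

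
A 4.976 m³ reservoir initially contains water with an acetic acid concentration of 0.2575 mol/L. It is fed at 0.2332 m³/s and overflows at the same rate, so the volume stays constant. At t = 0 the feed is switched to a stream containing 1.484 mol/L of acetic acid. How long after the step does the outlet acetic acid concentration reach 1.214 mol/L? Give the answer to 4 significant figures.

32.29 s

Species balance: V dC/dt = Q(C_in − C) ⇒ τ = V/Q = 21.3379 s.
C(t) = C_in + (C₀ − C_in) e^(−t/τ). Set C = 1.214 and solve for t:
e^(−t/τ) = (C − C_in)/(C₀ − C_in) = (1.214 − 1.484)/(0.2575 − 1.484) = 0.220139
t = −τ ln(…) = 21.3379 × 1.51350 = 32.2949 s.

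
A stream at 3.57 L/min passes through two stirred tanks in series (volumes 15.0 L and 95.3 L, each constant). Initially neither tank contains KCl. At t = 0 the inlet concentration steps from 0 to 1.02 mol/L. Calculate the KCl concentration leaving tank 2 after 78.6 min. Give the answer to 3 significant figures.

0.956 mol/L

Each tank obeys Vᵢ dCᵢ/dt = Q(Cᵢ₋₁ − Cᵢ), so τᵢ = Vᵢ/Q.
τ₁ = 15.0/3.57 = 4.2017 min; τ₂ = 95.3/3.57 = 26.695 min.
Tank 1: C₁ = C_in(1 − e^(−t/τ₁)). Tank 2 (τ₁ ≠ τ₂): C₂ = C_in[1 − (τ₁ e^(−t/τ₁) − τ₂ e^(−t/τ₂))/(τ₁ − τ₂)].
At t = 78.6: e^(−t/τ₁) = 7.5117e-09, e^(−t/τ₂) = 0.052633.
C₂ = 1.02·[1 − (4.2017·7.5117e-09 − 26.695·0.052633)/(-22.493)] = 1.02·0.93753 = 0.95629 mol/L.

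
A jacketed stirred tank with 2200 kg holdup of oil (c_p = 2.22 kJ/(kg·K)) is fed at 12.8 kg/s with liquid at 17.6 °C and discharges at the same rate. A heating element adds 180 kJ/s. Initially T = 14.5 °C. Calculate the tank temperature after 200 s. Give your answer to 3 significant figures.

21.0 °C

Energy balance: M c_p dT/dt = ṁ c_p (T_in − T) + 180.
Rearrange: dT/dt = (T_ss − T)/τ with τ = M/ṁ = 171.88 s and T_ss = T_in + Q̇/(ṁ c_p) = 23.934 °C.
Integrating: T(t) = T_ss + (T₀ − T_ss) e^(−t/τ).
T(200) = 23.934 + (-9.4345)·e^(−200/171.88) = 23.934 + (-9.4345)·0.31235 = 20.988 °C.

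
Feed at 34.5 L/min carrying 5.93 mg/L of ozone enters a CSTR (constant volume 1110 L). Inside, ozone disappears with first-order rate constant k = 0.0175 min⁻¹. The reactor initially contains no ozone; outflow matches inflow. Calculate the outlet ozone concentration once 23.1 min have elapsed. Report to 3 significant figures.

Species balance: V dC/dt = Q C_in − Q C − k V C.
This is linear with rate a = Q/V + k = 0.048581 min⁻¹.
C_ss = Q C_in/(Q + kV) = 3.7939 mg/L; C(t) = C_ss + (C₀ − C_ss) e^(−a t).
C(23.1) = 3.7939 + (-3.7939)·e^(−0.048581·23.1) = 3.7939 + (-3.7939)·0.32556 = 2.5588 mg/L.

2.56 mg/L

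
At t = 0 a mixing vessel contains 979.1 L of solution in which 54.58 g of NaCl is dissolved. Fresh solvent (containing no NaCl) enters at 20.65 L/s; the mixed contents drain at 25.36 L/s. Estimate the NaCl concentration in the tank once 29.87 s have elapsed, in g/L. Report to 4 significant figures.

0.02824 g/L

Let m(t) be the amount of NaCl. Volume: V(t) = V₀ + (Q_in − Q_out) t = 979.1 − 4.71000 t; V(29.87) = 838.412 L.
No NaCl enters, so dm/dt = −Q_out · (m/V).
Separate: dm/m = −Q_out dt/V(t) ⇒ ln(m/m₀) = −(Q_out/(Q_in−Q_out)) ln(V/V₀).
m = m₀ (V₀/V)^(Q_out/(Q_in−Q_out)) = 54.58 × (979.1/838.412)^(-5.38429) = 23.6754 g.
C = m/V = 23.6754/838.412 = 0.0282384 g/L.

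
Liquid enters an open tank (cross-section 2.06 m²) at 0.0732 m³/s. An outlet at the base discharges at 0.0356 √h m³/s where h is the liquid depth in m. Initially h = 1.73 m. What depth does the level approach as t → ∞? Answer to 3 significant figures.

4.23 m

Volume balance on the tank: A dh/dt = Q_in − 0.0356 √h. At steady state dh/dt = 0:
Q_in = 0.0356 √h_ss ⇒ √h_ss = 0.0732/0.0356 = 2.0562.
h_ss = 2.0562² = 4.2279 m. (Since h₀ = 1.73 m < h_ss, the level will rise toward this value.)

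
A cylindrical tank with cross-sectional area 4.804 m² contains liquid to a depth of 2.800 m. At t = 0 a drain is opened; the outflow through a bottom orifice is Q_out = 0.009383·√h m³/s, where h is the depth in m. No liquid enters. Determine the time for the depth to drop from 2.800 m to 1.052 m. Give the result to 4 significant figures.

Unsteady balance on liquid volume: A dh/dt = −0.009383 √h.
Separate and integrate: 2(√h − √h₀) = −(0.009383/A) t.
t = 2A(√h₀ − √h)/0.009383 = 2·4.804·(√2.800 − √1.052)/0.009383
  = 9.60800 × (1.67332 − 1.02567) / 0.009383 = 663.180 s.

663.2 s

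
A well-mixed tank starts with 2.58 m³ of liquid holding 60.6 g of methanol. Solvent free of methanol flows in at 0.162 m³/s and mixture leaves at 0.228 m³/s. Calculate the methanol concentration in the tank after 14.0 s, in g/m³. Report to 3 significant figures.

7.91 g/m³

Let m(t) be the amount of methanol. Volume: V(t) = V₀ + (Q_in − Q_out) t = 2.58 − 0.066000 t; V(14.0) = 1.6560 m³.
No methanol enters, so dm/dt = −Q_out · (m/V).
dm/m = −Q_out dt/(V₀ − 0.066000 t); integrating gives ln(m/m₀) = −(Q_out/(Q_in−Q_out)) ln(V/V₀).
m = m₀ (V₀/V)^(Q_out/(Q_in−Q_out)) = 60.6 × (2.58/1.6560)^(-3.4545) = 13.100 g.
C = m/V = 13.100/1.6560 = 7.9106 g/m³.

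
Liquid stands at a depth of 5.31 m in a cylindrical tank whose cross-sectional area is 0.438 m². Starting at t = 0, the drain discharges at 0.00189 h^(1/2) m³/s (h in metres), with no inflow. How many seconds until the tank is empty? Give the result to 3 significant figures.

1070 s

A dh/dt = −Q_out = −0.00189 √h.
This is separable: 2 d(√h)/dt = −0.00189/A, so √h = √h₀ − (0.00189/(2A)) t.
Tank is empty when √h = 0: t_empty = 2A√h₀/0.00189.
t_empty = 2·0.438·√5.31/0.00189 = 0.87600·2.3043/0.00189 = 1068.0 s.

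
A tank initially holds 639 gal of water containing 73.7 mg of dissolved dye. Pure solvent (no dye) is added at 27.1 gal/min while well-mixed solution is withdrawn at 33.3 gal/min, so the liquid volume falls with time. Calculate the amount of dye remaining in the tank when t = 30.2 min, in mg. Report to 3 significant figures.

11.4 mg

Let m(t) be the amount of dye. Volume: V(t) = V₀ + (Q_in − Q_out) t = 639 − 6.2000 t; V(30.2) = 451.76 gal.
Solute balance: dm/dt = 0 − Q_out C = −Q_out m/V(t).
Separate: dm/m = −Q_out dt/V(t) ⇒ ln(m/m₀) = −(Q_out/(Q_in−Q_out)) ln(V/V₀).
m = m₀ (V₀/V)^(Q_out/(Q_in−Q_out)) = 73.7 × (639/451.76)^(-5.3710) = 11.446 mg.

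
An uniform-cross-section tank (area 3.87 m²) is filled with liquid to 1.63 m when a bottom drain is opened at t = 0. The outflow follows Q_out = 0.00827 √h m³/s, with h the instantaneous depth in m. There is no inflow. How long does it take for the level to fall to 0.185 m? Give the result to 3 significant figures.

792 s

With no inflow, A dh/dt = −0.00827 √h.
∫ h^(−1/2) dh = −(0.00827/A) ∫ dt, giving 2√h = 2√h₀ − (0.00827/A) t.
t = 2A(√h₀ − √h)/0.00827 = 2·3.87·(√1.63 − √0.185)/0.00827
  = 7.7400 × (1.2767 − 0.43012) / 0.00827 = 792.34 s.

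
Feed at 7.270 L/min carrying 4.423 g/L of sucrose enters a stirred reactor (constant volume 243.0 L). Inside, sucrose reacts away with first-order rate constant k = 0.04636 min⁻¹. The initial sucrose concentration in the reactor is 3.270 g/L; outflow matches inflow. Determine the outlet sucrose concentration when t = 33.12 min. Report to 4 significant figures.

V dC/dt = Q(C_in − C) − k V C.
This is linear with rate a = Q/V + k = 0.0762777 min⁻¹.
C_ss = Q C_in/(Q + kV) = 1.73479 g/L; C(t) = C_ss + (C₀ − C_ss) e^(−a t).
C(33.12) = 1.73479 + (1.53521)·e^(−0.0762777·33.12) = 1.73479 + (1.53521)·0.0799529 = 1.85754 g/L.

1.858 g/L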